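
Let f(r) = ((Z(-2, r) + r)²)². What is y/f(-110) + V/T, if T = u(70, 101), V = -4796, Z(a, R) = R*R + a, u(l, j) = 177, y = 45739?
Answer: -33017550959142643351/1218537639651527424 ≈ -27.096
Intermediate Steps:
Z(a, R) = a + R² (Z(a, R) = R² + a = a + R²)
f(r) = (-2 + r + r²)⁴ (f(r) = (((-2 + r²) + r)²)² = ((-2 + r + r²)²)² = (-2 + r + r²)⁴)
T = 177
y/f(-110) + V/T = 45739/((-2 - 110 + (-110)²)⁴) - 4796/177 = 45739/((-2 - 110 + 12100)⁴) - 4796*1/177 = 45739/(11988⁴) - 4796/177 = 45739/20653180333076736 - 4796/177 = -33017550959142643351/1218537639651527424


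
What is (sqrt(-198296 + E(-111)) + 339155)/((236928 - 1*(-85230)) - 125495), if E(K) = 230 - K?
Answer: 339155/196663 + 3*I*sqrt(21995)/196663 ≈ 1.7245 + 0.0022624*I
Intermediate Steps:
(sqrt(-198296 + E(-111)) + 339155)/((236928 - 1*(-85230)) - 125495) = (sqrt(-198296 + (230 - 1*(-111))) + 339155)/((236928 - 1*(-85230)) - 125495) = (sqrt(-198296 + (230 + 111)) + 339155)/((236928 + 85230) - 125495) = (sqrt(-198296 + 341) + 339155)/(322158 - 125495) = (sqrt(-197955) + 339155)/196663 = (3*I*sqrt(21995) + 339155)*(1/196663) = (339155 + 3*I*sqrt(21995))*(1/196663) = 339155/196663 + 3*I*sqrt(21995)/196663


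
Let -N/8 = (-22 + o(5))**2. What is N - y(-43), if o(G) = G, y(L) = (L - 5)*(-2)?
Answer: -2408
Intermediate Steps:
y(L) = 10 - 2*L (y(L) = (-5 + L)*(-2) = 10 - 2*L)
N = -2312 (N = -8*(-22 + 5)**2 = -8*(-17)**2 = -8*289 = -2312)
N - y(-43) = -2312 - (10 - 2*(-43)) = -2312 - (10 + 86) = -2312 - 1*96 = -2312 - 96 = -2408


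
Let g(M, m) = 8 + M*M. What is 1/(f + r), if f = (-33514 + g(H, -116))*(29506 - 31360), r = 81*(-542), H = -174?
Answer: 1/5944518 ≈ 1.6822e-7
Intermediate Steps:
r = -43902
g(M, m) = 8 + M**2
f = 5988420 (f = (-33514 + (8 + (-174)**2))*(29506 - 31360) = (-33514 + (8 + 30276))*(-1854) = (-33514 + 30284)*(-1854) = -3230*(-1854) = 5988420)
1/(f + r) = 1/(5988420 - 43902) = 1/5944518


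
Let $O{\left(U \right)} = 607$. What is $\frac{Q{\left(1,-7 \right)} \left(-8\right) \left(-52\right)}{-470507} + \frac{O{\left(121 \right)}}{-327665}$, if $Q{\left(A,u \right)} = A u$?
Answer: $\frac{668562731}{154168676155} \approx 0.0043366$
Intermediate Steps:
$\frac{Q{\left(1,-7 \right)} \left(-8\right) \left(-52\right)}{-470507} + \frac{O{\left(121 \right)}}{-327665} = \frac{1 \left(-7\right) \left(-8\right) \left(-52\right)}{-470507} + \frac{607}{-327665} = \left(-7\right) \left(-8\right) \left(-52\right) \left(- \frac{1}{470507}\right) + 607 \left(- \frac{1}{327665}\right) = 56 \left(-52\right) \left(- \frac{1}{470507}\right) - \frac{607}{327665} = \left(-2912\right) \left(- \frac{1}{470507}\right) - \frac{607}{327665} = \frac{2912}{470507} - \frac{607}{327665} = \frac{668562731}{154168676155}$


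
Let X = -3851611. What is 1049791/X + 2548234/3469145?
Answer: 6172928906279/13361797042595 ≈ 0.46198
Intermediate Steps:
1049791/X + 2548234/3469145 = 1049791/(-3851611) + 2548234/3469145 = 1049791*(-1/3851611) + 2548234*(1/3469145) = -1049791/3851611 + 2548234/3469145 = 6172928906279/13361797042595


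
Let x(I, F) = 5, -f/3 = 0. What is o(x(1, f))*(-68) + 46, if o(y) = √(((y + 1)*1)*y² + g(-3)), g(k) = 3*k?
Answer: 46 - 68*√141 ≈ -761.46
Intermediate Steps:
f = 0 (f = -3*0 = 0)
o(y) = √(-9 + y²*(1 + y)) (o(y) = √(((y + 1)*1)*y² + 3*(-3)) = √(((1 + y)*1)*y² - 9) = √((1 + y)*y² - 9) = √(y²*(1 + y) - 9) = √(-9 + y²*(1 + y)))
o(x(1, f))*(-68) + 46 = √(-9 + 5² + 5³)*(-68) + 46 = √(-9 + 25 + 125)*(-68) + 46 = √141*(-68) + 46 = -68*√141 + 46 = 46 - 68*√141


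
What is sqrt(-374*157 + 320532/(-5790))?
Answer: 2*I*sqrt(13682805445)/965 ≈ 242.43*I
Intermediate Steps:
sqrt(-374*157 + 320532/(-5790)) = sqrt(-58718 + 320532*(-1/5790)) = sqrt(-58718 - 53422/965) = sqrt(-56716292/965) = 2*I*sqrt(13682805445)/965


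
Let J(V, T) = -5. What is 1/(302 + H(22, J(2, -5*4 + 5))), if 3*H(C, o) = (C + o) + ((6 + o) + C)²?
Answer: 1/484 ≈ 0.0020661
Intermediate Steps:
H(C, o) = C/3 + o/3 + (6 + C + o)²/3 (H(C, o) = ((C + o) + ((6 + o) + C)²)/3 = ((C + o) + (6 + C + o)²)/3 = (C + o + (6 + C + o)²)/3 = C/3 + o/3 + (6 + C + o)²/3)
1/(302 + H(22, J(2, -5*4 + 5))) = 1/(302 + ((⅓)*22 + (⅓)*(-5) + (6 + 22 - 5)²/3)) = 1/(302 + (22/3 - 5/3 + (⅓)*23²)) = 1/(302 + (22/3 - 5/3 + (⅓)*529)) = 1/(302 + (22/3 - 5/3 + 529/3)) = 1/(302 + 182) = 1/484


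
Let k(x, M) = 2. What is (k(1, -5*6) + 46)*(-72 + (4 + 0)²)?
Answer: -2688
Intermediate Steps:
(k(1, -5*6) + 46)*(-72 + (4 + 0)²) = (2 + 46)*(-72 + (4 + 0)²) = 48*(-72 + 4²) = 48*(-72 + 16) = 48*(-56) = -2688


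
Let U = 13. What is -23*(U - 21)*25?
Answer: 4600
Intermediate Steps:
-23*(U - 21)*25 = -23*(13 - 21)*25 = -23*(-8)*25 = 184*25 = 4600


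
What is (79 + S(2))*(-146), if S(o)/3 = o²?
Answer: -13286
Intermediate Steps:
S(o) = 3*o²
(79 + S(2))*(-146) = (79 + 3*2²)*(-146) = (79 + 3*4)*(-146) = (79 + 12)*(-146) = 91*(-146) = -13286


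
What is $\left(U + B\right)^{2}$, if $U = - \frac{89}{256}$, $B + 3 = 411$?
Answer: $\frac{10890800881}{65536} \approx 1.6618 \cdot 10^{5}$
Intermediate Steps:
$B = 408$ ($B = -3 + 411 = 408$)
$U = - \frac{89}{256}$ ($U = \left(-89\right) \frac{1}{256} = - \frac{89}{256} \approx -0.34766$)
$\left(U + B\right)^{2} = \left(- \frac{89}{256} + 408\right)^{2} = \left(\frac{104359}{256}\right)^{2} = \frac{10890800881}{65536}$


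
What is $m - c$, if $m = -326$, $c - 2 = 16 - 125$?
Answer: $-219$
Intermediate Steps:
$c = -107$ ($c = 2 + \left(16 - 125\right) = 2 - 109 = -107$)
$m - c = -326 - -107 = -326 + 107 = -219$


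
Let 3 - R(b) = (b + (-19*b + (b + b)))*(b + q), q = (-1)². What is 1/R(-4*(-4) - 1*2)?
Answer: 1/3363 ≈ 0.00029735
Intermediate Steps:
q = 1
R(b) = 3 + 16*b*(1 + b) (R(b) = 3 - (b + (-19*b + (b + b)))*(b + 1) = 3 - (b + (-19*b + 2*b))*(1 + b) = 3 - (b - 17*b)*(1 + b) = 3 - (-16*b)*(1 + b) = 3 - (-16)*b*(1 + b) = 3 + 16*b*(1 + b))
1/R(-4*(-4) - 1*2) = 1/(3 + 16*(-4*(-4) - 1*2) + 16*(-4*(-4) - 1*2)²) = 1/(3 + 16*(16 - 2) + 16*(16 - 2)²) = 1/(3 + 16*14 + 16*14²) = 1/(3 + 224 + 16*196) = 1/(3 + 224 + 3136) = 1/3363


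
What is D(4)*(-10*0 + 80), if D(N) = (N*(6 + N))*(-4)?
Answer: -12800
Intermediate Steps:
D(N) = -4*N*(6 + N)
D(4)*(-10*0 + 80) = (-4*4*(6 + 4))*(-10*0 + 80) = (-4*4*10)*(0 + 80) = -160*80 = -12800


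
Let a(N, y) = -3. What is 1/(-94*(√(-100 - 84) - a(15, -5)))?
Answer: I/(94*(-3*I + 2*√46)) ≈ -0.00016536 + 0.00074769*I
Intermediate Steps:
1/(-94*(√(-100 - 84) - a(15, -5))) = 1/(-94*(√(-100 - 84) - 1*(-3))) = 1/(-94*(√(-184) + 3)) = 1/(-94*(2*I*√46 + 3)) = 1/(-94*(3 + 2*I*√46)) = 1/(-282 - 188*I*√46)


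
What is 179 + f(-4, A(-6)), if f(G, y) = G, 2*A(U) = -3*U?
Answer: 175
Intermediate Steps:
A(U) = -3*U/2 (A(U) = (-3*U)/2 = -3*U/2)
179 + f(-4, A(-6)) = 179 - 4 = 175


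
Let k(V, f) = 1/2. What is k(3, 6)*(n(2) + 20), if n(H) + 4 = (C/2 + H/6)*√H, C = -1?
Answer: 8 - √2/12 ≈ 7.8821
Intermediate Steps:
k(V, f) = ½
n(H) = -4 + √H*(-½ + H/6) (n(H) = -4 + (-1/2 + H/6)*√H = -4 + (-1*½ + H*(⅙))*√H = -4 + (-½ + H/6)*√H = -4 + √H*(-½ + H/6))
k(3, 6)*(n(2) + 20) = ((-4 - √2/2 + 2^(3/2)/6) + 20)/2 = ((-4 - √2/2 + (2*√2)/6) + 20)/2 = ((-4 - √2/2 + √2/3) + 20)/2 = ((-4 - √2/6) + 20)/2 = (16 - √2/6)/2 = 8 - √2/12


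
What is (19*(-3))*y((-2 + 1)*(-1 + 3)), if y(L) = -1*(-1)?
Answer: -57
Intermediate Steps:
y(L) = 1
(19*(-3))*y((-2 + 1)*(-1 + 3)) = (19*(-3))*1 = -57*1 = -57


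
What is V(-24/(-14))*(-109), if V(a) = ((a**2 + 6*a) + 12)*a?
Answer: -1616688/343 ≈ -4713.4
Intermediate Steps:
V(a) = a*(12 + a**2 + 6*a) (V(a) = (12 + a**2 + 6*a)*a = a*(12 + a**2 + 6*a))
V(-24/(-14))*(-109) = ((-24/(-14))*(12 + (-24/(-14))**2 + 6*(-24/(-14))))*(-109) = ((-24*(-1/14))*(12 + (-24*(-1/14))**2 + 6*(-24*(-1/14))))*(-109) = (12*(12 + (12/7)**2 + 6*(12/7))/7)*(-109) = (12*(12 + 144/49 + 72/7)/7)*(-109) = ((12/7)*(1236/49))*(-109) = (14832/343)*(-109) = -1616688/343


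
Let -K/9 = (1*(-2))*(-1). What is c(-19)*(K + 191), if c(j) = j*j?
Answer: 62453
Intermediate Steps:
c(j) = j²
K = -18 (K = -9*1*(-2)*(-1) = -(-18)*(-1) = -9*2 = -18)
c(-19)*(K + 191) = (-19)²*(-18 + 191) = 361*173 = 62453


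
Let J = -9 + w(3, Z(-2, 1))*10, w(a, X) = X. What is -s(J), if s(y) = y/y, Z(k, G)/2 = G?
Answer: -1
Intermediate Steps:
Z(k, G) = 2*G
J = 11 (J = -9 + (2*1)*10 = -9 + 2*10 = -9 + 20 = 11)
s(y) = 1
-s(J) = -1*1 = -1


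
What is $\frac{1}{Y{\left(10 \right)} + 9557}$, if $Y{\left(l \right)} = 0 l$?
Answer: $\frac{1}{9557} \approx 0.00010464$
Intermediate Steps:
$Y{\left(l \right)} = 0$
$\frac{1}{Y{\left(10 \right)} + 9557} = \frac{1}{0 + 9557} = \frac{1}{9557}$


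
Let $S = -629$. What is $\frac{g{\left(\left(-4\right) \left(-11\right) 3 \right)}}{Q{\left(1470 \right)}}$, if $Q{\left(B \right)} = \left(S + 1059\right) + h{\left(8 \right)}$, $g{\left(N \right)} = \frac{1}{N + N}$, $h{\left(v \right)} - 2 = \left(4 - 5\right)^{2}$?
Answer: $\frac{1}{114312} \approx 8.748 \cdot 10^{-6}$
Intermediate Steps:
$h{\left(v \right)} = 3$ ($h{\left(v \right)} = 2 + \left(4 - 5\right)^{2} = 2 + \left(-1\right)^{2} = 2 + 1 = 3$)
$g{\left(N \right)} = \frac{1}{2 N}$
$Q{\left(B \right)} = 433$ ($Q{\left(B \right)} = \left(-629 + 1059\right) + 3 = 430 + 3 = 433$)
$\frac{g{\left(\left(-4\right) \left(-11\right) 3 \right)}}{Q{\left(1470 \right)}} = \frac{\frac{1}{2} \frac{1}{\left(-4\right) \left(-11\right) 3}}{433} = \frac{1}{2 \cdot 44 \cdot 3} \cdot \frac{1}{433} = \frac{1}{2 \cdot 132} \cdot \frac{1}{433} = \frac{1}{2} \cdot \frac{1}{132} \cdot \frac{1}{433} = \frac{1}{264} \cdot \frac{1}{433} = \frac{1}{114312}$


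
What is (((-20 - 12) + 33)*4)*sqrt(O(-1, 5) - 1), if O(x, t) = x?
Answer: 4*I*sqrt(2) ≈ 5.6569*I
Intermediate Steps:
(((-20 - 12) + 33)*4)*sqrt(O(-1, 5) - 1) = (((-20 - 12) + 33)*4)*sqrt(-1 - 1) = ((-32 + 33)*4)*sqrt(-2) = (1*4)*(I*sqrt(2)) = 4*(I*sqrt(2)) = 4*I*sqrt(2)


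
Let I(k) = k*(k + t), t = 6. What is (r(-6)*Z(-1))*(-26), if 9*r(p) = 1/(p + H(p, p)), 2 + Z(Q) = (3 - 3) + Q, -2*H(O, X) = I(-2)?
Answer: -13/3 ≈ -4.3333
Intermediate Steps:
I(k) = k*(6 + k) (I(k) = k*(k + 6) = k*(6 + k))
H(O, X) = 4 (H(O, X) = -(-1)*(6 - 2) = -(-1)*4 = -1/2*(-8) = 4)
Z(Q) = -2 + Q (Z(Q) = -2 + ((3 - 3) + Q) = -2 + (0 + Q) = -2 + Q)
r(p) = 1/(9*(4 + p)) (r(p) = 1/(9*(p + 4)) = 1/(9*(4 + p)))
(r(-6)*Z(-1))*(-26) = ((1/(9*(4 - 6)))*(-2 - 1))*(-26) = (((1/9)/(-2))*(-3))*(-26) = (((1/9)*(-1/2))*(-3))*(-26) = -1/18*(-3)*(-26) = (1/6)*(-26) = -13/3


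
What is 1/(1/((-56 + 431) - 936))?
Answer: -561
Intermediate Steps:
1/(1/((-56 + 431) - 936)) = 1/(1/(375 - 936)) = 1/(1/(-561)) = 1/(-1/561) = -561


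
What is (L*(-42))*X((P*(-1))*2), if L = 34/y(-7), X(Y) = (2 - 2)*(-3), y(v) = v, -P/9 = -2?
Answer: 0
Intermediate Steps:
P = 18 (P = -9*(-2) = 18)
X(Y) = 0 (X(Y) = 0*(-3) = 0)
L = -34/7 (L = 34/(-7) = 34*(-⅐) = -34/7 ≈ -4.8571)
(L*(-42))*X((P*(-1))*2) = -34/7*(-42)*0 = 204*0 = 0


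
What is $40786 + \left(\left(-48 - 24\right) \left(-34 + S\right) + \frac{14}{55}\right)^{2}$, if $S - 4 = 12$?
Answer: $\frac{5206212086}{3025} \approx 1.7211 \cdot 10^{6}$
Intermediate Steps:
$S = 16$ ($S = 4 + 12 = 16$)
$40786 + \left(\left(-48 - 24\right) \left(-34 + S\right) + \frac{14}{55}\right)^{2} = 40786 + \left(\left(-48 - 24\right) \left(-34 + 16\right) + \frac{14}{55}\right)^{2} = 40786 + \left(\left(-72\right) \left(-18\right) + 14 \cdot \frac{1}{55}\right)^{2} = 40786 + \left(1296 + \frac{14}{55}\right)^{2} = 40786 + \left(\frac{71294}{55}\right)^{2} = 40786 + \frac{5082834436}{3025} = \frac{5206212086}{3025}$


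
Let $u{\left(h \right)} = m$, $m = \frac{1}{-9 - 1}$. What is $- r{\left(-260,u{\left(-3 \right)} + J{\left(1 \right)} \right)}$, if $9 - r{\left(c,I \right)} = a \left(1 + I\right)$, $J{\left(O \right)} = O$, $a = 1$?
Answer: $- \frac{71}{10} \approx -7.1$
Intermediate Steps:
$m = - \frac{1}{10}$ ($m = \frac{1}{-10} = - \frac{1}{10} \approx -0.1$)
$u{\left(h \right)} = - \frac{1}{10}$
$r{\left(c,I \right)} = 8 - I$ ($r{\left(c,I \right)} = 9 - 1 \left(1 + I\right) = 9 - \left(1 + I\right) = 8 - I$)
$- r{\left(-260,u{\left(-3 \right)} + J{\left(1 \right)} \right)} = - (8 - \left(- \frac{1}{10} + 1\right)) = - (8 - \frac{9}{10}) = \left(-1\right) \frac{71}{10} = - \frac{71}{10}$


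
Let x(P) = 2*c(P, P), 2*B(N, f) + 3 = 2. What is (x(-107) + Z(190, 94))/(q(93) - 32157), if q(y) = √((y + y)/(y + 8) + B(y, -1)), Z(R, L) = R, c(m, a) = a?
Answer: 155897136/208882674827 + 24*√54742/208882674827 ≈ 0.00074637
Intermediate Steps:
B(N, f) = -½ (B(N, f) = -3/2 + (½)*2 = -3/2 + 1 = -½)
q(y) = √(-½ + 2*y/(8 + y)) (q(y) = √((y + y)/(y + 8) - ½) = √((2*y)/(8 + y) - ½) = √(2*y/(8 + y) - ½) = √(-½ + 2*y/(8 + y)))
x(P) = 2*P
(x(-107) + Z(190, 94))/(q(93) - 32157) = (2*(-107) + 190)/(√2*√((-8 + 3*93)/(8 + 93))/2 - 32157) = (-214 + 190)/(√2*√((-8 + 279)/101)/2 - 32157) = -24/(√2*√((1/101)*271)/2 - 32157) = -24/(√2*√(271/101)/2 - 32157) = -24/(√2*(√27371/101)/2 - 32157) = -24/(√54742/202 - 32157) = -24/(-32157 + √54742/202)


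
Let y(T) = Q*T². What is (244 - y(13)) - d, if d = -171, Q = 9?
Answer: -1106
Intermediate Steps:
y(T) = 9*T²
(244 - y(13)) - d = (244 - 9*13²) - 1*(-171) = (244 - 9*169) + 171 = (244 - 1*1521) + 171 = (244 - 1521) + 171 = -1277 + 171 = -1106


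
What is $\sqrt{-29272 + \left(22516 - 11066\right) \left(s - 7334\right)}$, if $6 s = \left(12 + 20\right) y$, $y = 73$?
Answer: $\frac{2 i \sqrt{178977837}}{3} \approx 8918.8 i$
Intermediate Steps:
$s = \frac{1168}{3}$ ($s = \frac{\left(12 + 20\right) 73}{6} = \frac{32 \cdot 73}{6} = \frac{1}{6} \cdot 2336 = \frac{1168}{3} \approx 389.33$)
$\sqrt{-29272 + \left(22516 - 11066\right) \left(s - 7334\right)} = \sqrt{-29272 + \left(22516 - 11066\right) \left(\frac{1168}{3} - 7334\right)} = \sqrt{-29272 + 11450 \left(- \frac{20834}{3}\right)} = \sqrt{-29272 - \frac{238549300}{3}} = \sqrt{- \frac{238637116}{3}} = \frac{2 i \sqrt{178977837}}{3}$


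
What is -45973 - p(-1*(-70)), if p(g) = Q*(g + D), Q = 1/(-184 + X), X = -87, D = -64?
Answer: -12458677/271 ≈ -45973.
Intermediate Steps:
Q = -1/271 (Q = 1/(-184 - 87) = 1/(-271) = -1/271 ≈ -0.0036900)
p(g) = 64/271 - g/271 (p(g) = -(g - 64)/271 = -(-64 + g)/271 = 64/271 - g/271)
-45973 - p(-1*(-70)) = -45973 - (64/271 - (-1)*(-70)/271) = -45973 - (64/271 - 1/271*70) = -45973 - (64/271 - 70/271) = -45973 - 1*(-6/271) = -45973 + 6/271 = -12458677/271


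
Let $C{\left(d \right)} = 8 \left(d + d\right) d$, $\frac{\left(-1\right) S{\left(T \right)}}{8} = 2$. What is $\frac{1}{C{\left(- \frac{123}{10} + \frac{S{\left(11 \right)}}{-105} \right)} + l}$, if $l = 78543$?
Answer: $\frac{11025}{891966979} \approx 1.236 \cdot 10^{-5}$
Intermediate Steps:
$S{\left(T \right)} = -16$ ($S{\left(T \right)} = \left(-8\right) 2 = -16$)
$C{\left(d \right)} = 16 d^{2}$ ($C{\left(d \right)} = 8 \cdot 2 d d = 16 d d = 16 d^{2}$)
$\frac{1}{C{\left(- \frac{123}{10} + \frac{S{\left(11 \right)}}{-105} \right)} + l} = \frac{1}{16 \left(- \frac{123}{10} - \frac{16}{-105}\right)^{2} + 78543} = \frac{1}{16 \left(\left(-123\right) \frac{1}{10} - - \frac{16}{105}\right)^{2} + 78543} = \frac{1}{16 \left(- \frac{123}{10} + \frac{16}{105}\right)^{2} + 78543} = \frac{1}{16 \left(- \frac{2551}{210}\right)^{2} + 78543} = \frac{1}{16 \cdot \frac{6507601}{44100} + 78543} = \frac{1}{\frac{26030404}{11025} + 78543} = \frac{1}{\frac{891966979}{11025}} = \frac{11025}{891966979}$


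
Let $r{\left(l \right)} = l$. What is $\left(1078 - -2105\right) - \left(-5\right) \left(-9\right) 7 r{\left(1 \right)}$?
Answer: $2868$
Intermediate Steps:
$\left(1078 - -2105\right) - \left(-5\right) \left(-9\right) 7 r{\left(1 \right)} = \left(1078 - -2105\right) - \left(-5\right) \left(-9\right) 7 \cdot 1 = \left(1078 + 2105\right) - 45 \cdot 7 \cdot 1 = 3183 - 315 \cdot 1 = 3183 - 315 = 2868$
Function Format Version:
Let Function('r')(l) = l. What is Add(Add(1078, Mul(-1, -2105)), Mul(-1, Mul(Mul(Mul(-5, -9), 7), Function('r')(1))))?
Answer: 2868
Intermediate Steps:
Add(Add(1078, Mul(-1, -2105)), Mul(-1, Mul(Mul(Mul(-5, -9), 7), Function('r')(1)))) = Add(Add(1078, Mul(-1, -2105)), Mul(-1, Mul(Mul(Mul(-5, -9), 7), 1))) = Add(Add(1078, 2105), Mul(-1, Mul(Mul(45, 7), 1))) = Add(3183, Mul(-1, Mul(315, 1))) = Add(3183, Mul(-1, 315)) = Add(3183, -315) = 2868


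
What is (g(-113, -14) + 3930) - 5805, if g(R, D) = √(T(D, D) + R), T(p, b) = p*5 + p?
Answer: -1875 + I*√197 ≈ -1875.0 + 14.036*I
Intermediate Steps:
T(p, b) = 6*p (T(p, b) = 5*p + p = 6*p)
g(R, D) = √(R + 6*D) (g(R, D) = √(6*D + R) = √(R + 6*D))
(g(-113, -14) + 3930) - 5805 = (√(-113 + 6*(-14)) + 3930) - 5805 = (√(-113 - 84) + 3930) - 5805 = (√(-197) + 3930) - 5805 = (I*√197 + 3930) - 5805 = (3930 + I*√197) - 5805 = -1875 + I*√197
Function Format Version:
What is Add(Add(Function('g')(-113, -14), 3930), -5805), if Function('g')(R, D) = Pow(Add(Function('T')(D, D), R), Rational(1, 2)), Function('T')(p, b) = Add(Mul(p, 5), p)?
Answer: Add(-1875, Mul(I, Pow(197, Rational(1, 2)))) ≈ Add(-1875.0, Mul(14.036, I))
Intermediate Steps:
Function('T')(p, b) = Mul(6, p) (Function('T')(p, b) = Add(Mul(5, p), p) = Mul(6, p))
Function('g')(R, D) = Pow(Add(R, Mul(6, D)), Rational(1, 2)) (Function('g')(R, D) = Pow(Add(Mul(6, D), R), Rational(1, 2)) = Pow(Add(R, Mul(6, D)), Rational(1, 2)))
Add(Add(Function('g')(-113, -14), 3930), -5805) = Add(Add(Pow(Add(-113, Mul(6, -14)), Rational(1, 2)), 3930), -5805) = Add(Add(Pow(Add(-113, -84), Rational(1, 2)), 3930), -5805) = Add(Add(Pow(-197, Rational(1, 2)), 3930), -5805) = Add(Add(Mul(I, Pow(197, Rational(1, 2))), 3930), -5805) = Add(Add(3930, Mul(I, Pow(197, Rational(1, 2)))), -5805) = Add(-1875, Mul(I, Pow(197, Rational(1, 2))))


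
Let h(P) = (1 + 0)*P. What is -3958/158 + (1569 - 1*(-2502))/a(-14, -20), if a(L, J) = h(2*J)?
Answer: -400769/3160 ≈ -126.83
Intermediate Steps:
h(P) = P (h(P) = 1*P = P)
a(L, J) = 2*J
-3958/158 + (1569 - 1*(-2502))/a(-14, -20) = -3958/158 + (1569 - 1*(-2502))/((2*(-20))) = -3958*1/158 + (1569 + 2502)/(-40) = -1979/79 + 4071*(-1/40) = -1979/79 - 4071/40 = -400769/3160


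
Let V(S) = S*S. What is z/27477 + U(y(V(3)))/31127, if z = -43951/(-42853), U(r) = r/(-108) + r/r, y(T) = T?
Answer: 9789648005/146604668959548 ≈ 6.6776e-5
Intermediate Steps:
V(S) = S**2
U(r) = 1 - r/108 (U(r) = r*(-1/108) + 1 = -r/108 + 1 = 1 - r/108)
z = 43951/42853 (z = -43951*(-1/42853) = 43951/42853 ≈ 1.0256)
z/27477 + U(y(V(3)))/31127 = (43951/42853)/27477 + (1 - 1/108*3**2)/31127 = (43951/42853)*(1/27477) + (1 - 1/108*9)*(1/31127) = 43951/1177471881 + (1 - 1/12)*(1/31127) = 43951/1177471881 + (11/12)*(1/31127) = 43951/1177471881 + 11/373524 = 9789648005/146604668959548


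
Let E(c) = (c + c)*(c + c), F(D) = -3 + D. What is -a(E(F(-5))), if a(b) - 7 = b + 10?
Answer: -273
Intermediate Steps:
E(c) = 4*c**2 (E(c) = (2*c)*(2*c) = 4*c**2)
a(b) = 17 + b (a(b) = 7 + (b + 10) = 7 + (10 + b) = 17 + b)
-a(E(F(-5))) = -(17 + 4*(-3 - 5)**2) = -(17 + 4*(-8)**2) = -(17 + 4*64) = -(17 + 256) = -1*273 = -273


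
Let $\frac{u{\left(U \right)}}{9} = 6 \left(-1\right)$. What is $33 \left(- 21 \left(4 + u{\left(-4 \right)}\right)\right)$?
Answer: $34650$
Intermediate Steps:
$u{\left(U \right)} = -54$ ($u{\left(U \right)} = 9 \cdot 6 \left(-1\right) = 9 \left(-6\right) = -54$)
$33 \left(- 21 \left(4 + u{\left(-4 \right)}\right)\right) = 33 \left(- 21 \left(4 - 54\right)\right) = 33 \left(\left(-21\right) \left(-50\right)\right) = 33 \cdot 1050 = 34650$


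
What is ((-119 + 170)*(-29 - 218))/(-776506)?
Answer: 12597/776506 ≈ 0.016223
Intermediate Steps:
((-119 + 170)*(-29 - 218))/(-776506) = (51*(-247))*(-1/776506) = -12597*(-1/776506) = 12597/776506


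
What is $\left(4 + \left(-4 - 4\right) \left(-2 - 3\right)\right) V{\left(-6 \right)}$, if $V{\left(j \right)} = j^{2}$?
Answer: $1584$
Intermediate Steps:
$\left(4 + \left(-4 - 4\right) \left(-2 - 3\right)\right) V{\left(-6 \right)} = \left(4 + \left(-4 - 4\right) \left(-2 - 3\right)\right) \left(-6\right)^{2} = \left(4 - -40\right) 36 = \left(4 + 40\right) 36 = 44 \cdot 36 = 1584$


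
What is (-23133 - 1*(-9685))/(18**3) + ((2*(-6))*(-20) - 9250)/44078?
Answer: -40331704/16066431 ≈ -2.5103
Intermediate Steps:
(-23133 - 1*(-9685))/(18**3) + ((2*(-6))*(-20) - 9250)/44078 = (-23133 + 9685)/5832 + (-12*(-20) - 9250)*(1/44078) = -13448*1/5832 + (240 - 9250)*(1/44078) = -1681/729 - 9010*1/44078 = -1681/729 - 4505/22039 = -40331704/16066431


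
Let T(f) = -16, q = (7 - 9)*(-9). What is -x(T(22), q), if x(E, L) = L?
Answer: -18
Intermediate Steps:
q = 18 (q = -2*(-9) = 18)
-x(T(22), q) = -1*18 = -18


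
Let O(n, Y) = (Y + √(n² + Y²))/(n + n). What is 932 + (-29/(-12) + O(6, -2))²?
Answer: 134977/144 + 3*√10/4 ≈ 939.71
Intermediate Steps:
O(n, Y) = (Y + √(Y² + n²))/(2*n) (O(n, Y) = (Y + √(Y² + n²))/((2*n)) = (Y + √(Y² + n²))*(1/(2*n)) = (Y + √(Y² + n²))/(2*n))
932 + (-29/(-12) + O(6, -2))² = 932 + (-29/(-12) + (½)*(-2 + √((-2)² + 6²))/6)² = 932 + (-29*(-1/12) + (½)*(⅙)*(-2 + √(4 + 36)))² = 932 + (29/12 + (½)*(⅙)*(-2 + √40))² = 932 + (29/12 + (½)*(⅙)*(-2 + 2*√10))² = 932 + (29/12 + (-⅙ + √10/6))² = 932 + (9/4 + √10/6)²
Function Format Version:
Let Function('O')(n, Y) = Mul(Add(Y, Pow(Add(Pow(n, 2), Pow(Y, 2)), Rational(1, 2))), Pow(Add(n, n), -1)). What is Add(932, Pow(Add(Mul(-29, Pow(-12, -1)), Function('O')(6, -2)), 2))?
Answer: Add(Rational(134977, 144), Mul(Rational(3, 4), Pow(10, Rational(1, 2)))) ≈ 939.71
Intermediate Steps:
Function('O')(n, Y) = Mul(Rational(1, 2), Pow(n, -1), Add(Y, Pow(Add(Pow(Y, 2), Pow(n, 2)), Rational(1, 2)))) (Function('O')(n, Y) = Mul(Add(Y, Pow(Add(Pow(Y, 2), Pow(n, 2)), Rational(1, 2))), Pow(Mul(2, n), -1)) = Mul(Add(Y, Pow(Add(Pow(Y, 2), Pow(n, 2)), Rational(1, 2))), Mul(Rational(1, 2), Pow(n, -1))) = Mul(Rational(1, 2), Pow(n, -1), Add(Y, Pow(Add(Pow(Y, 2), Pow(n, 2)), Rational(1, 2)))))
Add(932, Pow(Add(Mul(-29, Pow(-12, -1)), Function('O')(6, -2)), 2)) = Add(932, Pow(Add(Mul(-29, Pow(-12, -1)), Mul(Rational(1, 2), Pow(6, -1), Add(-2, Pow(Add(Pow(-2, 2), Pow(6, 2)), Rational(1, 2))))), 2)) = Add(932, Pow(Add(Mul(-29, Rational(-1, 12)), Mul(Rational(1, 2), Rational(1, 6), Add(-2, Pow(Add(4, 36), Rational(1, 2))))), 2)) = Add(932, Pow(Add(Rational(29, 12), Mul(Rational(1, 2), Rational(1, 6), Add(-2, Pow(40, Rational(1, 2))))), 2)) = Add(932, Pow(Add(Rational(29, 12), Mul(Rational(1, 2), Rational(1, 6), Add(-2, Mul(2, Pow(10, Rational(1, 2)))))), 2)) = Add(932, Pow(Add(Rational(29, 12), Add(Rational(-1, 6), Mul(Rational(1, 6), Pow(10, Rational(1, 2))))), 2)) = Add(932, Pow(Add(Rational(9, 4), Mul(Rational(1, 6), Pow(10, Rational(1, 2)))), 2))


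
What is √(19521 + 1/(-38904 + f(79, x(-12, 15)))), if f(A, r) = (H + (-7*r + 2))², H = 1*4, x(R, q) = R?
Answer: √4630802923983/15402 ≈ 139.72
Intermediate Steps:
H = 4
f(A, r) = (6 - 7*r)² (f(A, r) = (4 + (-7*r + 2))² = (4 + (2 - 7*r))² = (6 - 7*r)²)
√(19521 + 1/(-38904 + f(79, x(-12, 15)))) = √(19521 + 1/(-38904 + (6 - 7*(-12))²)) = √(19521 + 1/(-38904 + (6 + 84)²)) = √(19521 + 1/(-38904 + 90²)) = √(19521 + 1/(-38904 + 8100)) = √(19521 + 1/(-30804)) = √(19521 - 1/30804) = √(601324883/30804) = √4630802923983/15402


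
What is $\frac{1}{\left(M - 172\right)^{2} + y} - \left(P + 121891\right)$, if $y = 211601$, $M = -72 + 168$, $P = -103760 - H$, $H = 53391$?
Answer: $\frac{7664713021}{217377} \approx 35260.0$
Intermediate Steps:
$P = -157151$ ($P = -103760 - 53391 = -157151$)
$M = 96$
$\frac{1}{\left(M - 172\right)^{2} + y} - \left(P + 121891\right) = \frac{1}{\left(96 - 172\right)^{2} + 211601} - \left(-157151 + 121891\right) = \frac{1}{\left(-76\right)^{2} + 211601} - -35260 = \frac{1}{5776 + 211601} + 35260 = \frac{1}{217377} + 35260 = \frac{7664713021}{217377}$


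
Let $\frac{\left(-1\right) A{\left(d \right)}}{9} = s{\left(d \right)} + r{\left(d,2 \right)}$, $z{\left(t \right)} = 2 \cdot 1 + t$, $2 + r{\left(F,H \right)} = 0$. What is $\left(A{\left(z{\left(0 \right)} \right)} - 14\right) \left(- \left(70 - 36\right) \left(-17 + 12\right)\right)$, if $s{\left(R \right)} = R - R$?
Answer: $680$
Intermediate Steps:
$r{\left(F,H \right)} = -2$ ($r{\left(F,H \right)} = -2 + 0 = -2$)
$z{\left(t \right)} = 2 + t$
$s{\left(R \right)} = 0$
$A{\left(d \right)} = 18$ ($A{\left(d \right)} = - 9 \left(0 - 2\right) = \left(-9\right) \left(-2\right) = 18$)
$\left(A{\left(z{\left(0 \right)} \right)} - 14\right) \left(- \left(70 - 36\right) \left(-17 + 12\right)\right) = \left(18 - 14\right) \left(- \left(70 - 36\right) \left(-17 + 12\right)\right) = 4 \left(- 34 \left(-5\right)\right) = 4 \left(\left(-1\right) \left(-170\right)\right) = 4 \cdot 170 = 680$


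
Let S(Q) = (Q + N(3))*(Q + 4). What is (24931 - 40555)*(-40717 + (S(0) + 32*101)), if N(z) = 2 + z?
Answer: 585353160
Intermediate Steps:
S(Q) = (4 + Q)*(5 + Q) (S(Q) = (Q + (2 + 3))*(Q + 4) = (Q + 5)*(4 + Q) = (5 + Q)*(4 + Q) = (4 + Q)*(5 + Q))
(24931 - 40555)*(-40717 + (S(0) + 32*101)) = (24931 - 40555)*(-40717 + ((20 + 0**2 + 9*0) + 32*101)) = -15624*(-40717 + ((20 + 0 + 0) + 3232)) = -15624*(-40717 + (20 + 3232)) = -15624*(-40717 + 3252) = -15624*(-37465) = 585353160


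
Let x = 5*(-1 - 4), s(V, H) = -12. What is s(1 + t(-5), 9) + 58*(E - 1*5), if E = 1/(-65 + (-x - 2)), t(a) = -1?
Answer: -6371/21 ≈ -303.38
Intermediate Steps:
x = -25 (x = 5*(-5) = -25)
E = -1/42 (E = 1/(-65 + (-1*(-25) - 2)) = 1/(-65 + (25 - 2)) = 1/(-65 + 23) = 1/(-42) = -1/42 ≈ -0.023810)
s(1 + t(-5), 9) + 58*(E - 1*5) = -12 + 58*(-1/42 - 1*5) = -12 + 58*(-1/42 - 5) = -12 + 58*(-211/42) = -12 - 6119/21 = -6371/21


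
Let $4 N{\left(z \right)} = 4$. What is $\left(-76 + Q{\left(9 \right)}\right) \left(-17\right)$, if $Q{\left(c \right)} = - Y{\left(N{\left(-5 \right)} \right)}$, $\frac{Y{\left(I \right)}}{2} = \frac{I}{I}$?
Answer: $1326$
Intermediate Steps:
$N{\left(z \right)} = 1$ ($N{\left(z \right)} = \frac{1}{4} \cdot 4 = 1$)
$Y{\left(I \right)} = 2$ ($Y{\left(I \right)} = 2 \frac{I}{I} = 2 \cdot 1 = 2$)
$Q{\left(c \right)} = -2$ ($Q{\left(c \right)} = \left(-1\right) 2 = -2$)
$\left(-76 + Q{\left(9 \right)}\right) \left(-17\right) = \left(-76 - 2\right) \left(-17\right) = \left(-78\right) \left(-17\right) = 1326$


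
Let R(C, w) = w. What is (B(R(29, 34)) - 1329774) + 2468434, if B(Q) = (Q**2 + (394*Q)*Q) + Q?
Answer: 1595314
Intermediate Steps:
B(Q) = Q + 395*Q**2 (B(Q) = (Q**2 + 394*Q**2) + Q = 395*Q**2 + Q = Q + 395*Q**2)
(B(R(29, 34)) - 1329774) + 2468434 = (34*(1 + 395*34) - 1329774) + 2468434 = (34*(1 + 13430) - 1329774) + 2468434 = (34*13431 - 1329774) + 2468434 = (456654 - 1329774) + 2468434 = -873120 + 2468434 = 1595314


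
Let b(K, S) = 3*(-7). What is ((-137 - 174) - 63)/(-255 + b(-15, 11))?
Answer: 187/138 ≈ 1.3551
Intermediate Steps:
b(K, S) = -21
((-137 - 174) - 63)/(-255 + b(-15, 11)) = ((-137 - 174) - 63)/(-255 - 21) = (-311 - 63)/(-276) = -374*(-1/276) = 187/138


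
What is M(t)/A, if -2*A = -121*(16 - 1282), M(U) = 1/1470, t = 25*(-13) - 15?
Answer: -1/112591710 ≈ -8.8816e-9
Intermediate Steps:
t = -340 (t = -325 - 15 = -340)
M(U) = 1/1470
A = -76593 (A = -(-121)*(16 - 1282)/2 = -(-121)*(-1266)/2 = -½*153186 = -76593)
M(t)/A = (1/1470)/(-76593) = (1/1470)*(-1/76593) = -1/112591710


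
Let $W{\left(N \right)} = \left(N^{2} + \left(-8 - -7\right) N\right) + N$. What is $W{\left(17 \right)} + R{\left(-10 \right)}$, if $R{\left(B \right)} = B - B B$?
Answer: $179$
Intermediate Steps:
$R{\left(B \right)} = B - B^{2}$
$W{\left(N \right)} = N^{2}$ ($W{\left(N \right)} = \left(N^{2} + \left(-8 + 7\right) N\right) + N = \left(N^{2} - N\right) + N = N^{2}$)
$W{\left(17 \right)} + R{\left(-10 \right)} = 17^{2} - 10 \left(1 - -10\right) = 289 - 10 \left(1 + 10\right) = 289 - 110 = 179$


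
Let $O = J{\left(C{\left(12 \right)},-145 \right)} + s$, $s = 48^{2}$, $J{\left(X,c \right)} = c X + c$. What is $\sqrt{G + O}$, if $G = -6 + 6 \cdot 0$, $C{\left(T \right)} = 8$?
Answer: $\sqrt{993} \approx 31.512$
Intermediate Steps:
$J{\left(X,c \right)} = c + X c$ ($J{\left(X,c \right)} = X c + c = c + X c$)
$s = 2304$
$O = 999$ ($O = - 145 \left(1 + 8\right) + 2304 = \left(-145\right) 9 + 2304 = -1305 + 2304 = 999$)
$G = -6$ ($G = -6 + 0 = -6$)
$\sqrt{G + O} = \sqrt{-6 + 999} = \sqrt{993}$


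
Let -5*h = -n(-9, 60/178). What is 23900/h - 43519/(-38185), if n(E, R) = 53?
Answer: 652202001/289115 ≈ 2255.9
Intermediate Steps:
h = 53/5 (h = -(-1)*53/5 = -⅕*(-53) = 53/5 ≈ 10.600)
23900/h - 43519/(-38185) = 23900/(53/5) - 43519/(-38185) = 23900*(5/53) - 43519*(-1/38185) = 119500/53 + 6217/5455 = 652202001/289115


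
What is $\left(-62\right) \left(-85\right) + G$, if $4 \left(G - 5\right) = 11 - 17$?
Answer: $\frac{10547}{2} \approx 5273.5$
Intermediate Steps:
$G = \frac{7}{2}$ ($G = 5 + \frac{11 - 17}{4} = 5 + \frac{1}{4} \left(-6\right) = 5 - \frac{3}{2} = \frac{7}{2} \approx 3.5$)
$\left(-62\right) \left(-85\right) + G = \left(-62\right) \left(-85\right) + \frac{7}{2} = 5270 + \frac{7}{2} = \frac{10547}{2}$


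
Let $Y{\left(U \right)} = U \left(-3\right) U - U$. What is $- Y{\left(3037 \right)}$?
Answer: $27673144$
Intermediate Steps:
$Y{\left(U \right)} = - U - 3 U^{2}$ ($Y{\left(U \right)} = - 3 U U - U = - 3 U^{2} - U = - U - 3 U^{2}$)
$- Y{\left(3037 \right)} = - \left(-1\right) 3037 \left(1 + 3 \cdot 3037\right) = - \left(-1\right) 3037 \left(1 + 9111\right) = - \left(-1\right) 3037 \cdot 9112 = \left(-1\right) \left(-27673144\right) = 27673144$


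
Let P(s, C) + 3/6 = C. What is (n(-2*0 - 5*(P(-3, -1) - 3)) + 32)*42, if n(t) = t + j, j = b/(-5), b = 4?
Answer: 11277/5 ≈ 2255.4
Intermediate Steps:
P(s, C) = -1/2 + C
j = -4/5 (j = 4/(-5) = 4*(-1/5) = -4/5 ≈ -0.80000)
n(t) = -4/5 + t (n(t) = t - 4/5 = -4/5 + t)
(n(-2*0 - 5*(P(-3, -1) - 3)) + 32)*42 = ((-4/5 + (-2*0 - 5*((-1/2 - 1) - 3))) + 32)*42 = ((-4/5 + (0 - 5*(-3/2 - 3))) + 32)*42 = ((-4/5 + (0 - 5*(-9/2))) + 32)*42 = ((-4/5 + (0 + 45/2)) + 32)*42 = ((-4/5 + 45/2) + 32)*42 = (217/10 + 32)*42 = (537/10)*42 = 11277/5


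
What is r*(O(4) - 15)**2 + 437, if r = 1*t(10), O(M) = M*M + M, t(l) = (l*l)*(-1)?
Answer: -2063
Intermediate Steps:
t(l) = -l**2 (t(l) = l**2*(-1) = -l**2)
O(M) = M + M**2 (O(M) = M**2 + M = M + M**2)
r = -100 (r = 1*(-1*10**2) = 1*(-1*100) = 1*(-100) = -100)
r*(O(4) - 15)**2 + 437 = -100*(4*(1 + 4) - 15)**2 + 437 = -100*(4*5 - 15)**2 + 437 = -100*(20 - 15)**2 + 437 = -100*5**2 + 437 = -100*25 + 437 = -2500 + 437 = -2063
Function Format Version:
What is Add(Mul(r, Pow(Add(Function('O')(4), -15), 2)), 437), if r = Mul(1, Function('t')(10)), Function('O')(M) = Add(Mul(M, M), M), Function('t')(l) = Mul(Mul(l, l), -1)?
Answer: -2063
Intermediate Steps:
Function('t')(l) = Mul(-1, Pow(l, 2)) (Function('t')(l) = Mul(Pow(l, 2), -1) = Mul(-1, Pow(l, 2)))
Function('O')(M) = Add(M, Pow(M, 2)) (Function('O')(M) = Add(Pow(M, 2), M) = Add(M, Pow(M, 2)))
r = -100 (r = Mul(1, Mul(-1, Pow(10, 2))) = Mul(1, Mul(-1, 100)) = Mul(1, -100) = -100)
Add(Mul(r, Pow(Add(Function('O')(4), -15), 2)), 437) = Add(Mul(-100, Pow(Add(Mul(4, Add(1, 4)), -15), 2)), 437) = Add(Mul(-100, Pow(Add(Mul(4, 5), -15), 2)), 437) = Add(Mul(-100, Pow(Add(20, -15), 2)), 437) = Add(Mul(-100, Pow(5, 2)), 437) = Add(Mul(-100, 25), 437) = Add(-2500, 437) = -2063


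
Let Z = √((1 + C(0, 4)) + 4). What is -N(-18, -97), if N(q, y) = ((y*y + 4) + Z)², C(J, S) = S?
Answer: -88661056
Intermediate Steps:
Z = 3 (Z = √((1 + 4) + 4) = √(5 + 4) = √9 = 3)
N(q, y) = (7 + y²)² (N(q, y) = ((y*y + 4) + 3)² = ((y² + 4) + 3)² = ((4 + y²) + 3)² = (7 + y²)²)
-N(-18, -97) = -(7 + (-97)²)² = -(7 + 9409)² = -1*9416² = -1*88661056 = -88661056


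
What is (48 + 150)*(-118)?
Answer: -23364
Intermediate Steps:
(48 + 150)*(-118) = 198*(-118) = -23364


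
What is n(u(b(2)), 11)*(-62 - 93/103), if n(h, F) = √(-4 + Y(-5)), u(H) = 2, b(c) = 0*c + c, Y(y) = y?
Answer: -19437*I/103 ≈ -188.71*I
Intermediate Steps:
b(c) = c (b(c) = 0 + c = c)
n(h, F) = 3*I (n(h, F) = √(-4 - 5) = √(-9) = 3*I)
n(u(b(2)), 11)*(-62 - 93/103) = (3*I)*(-62 - 93/103) = (3*I)*(-6479/103) = -19437*I/103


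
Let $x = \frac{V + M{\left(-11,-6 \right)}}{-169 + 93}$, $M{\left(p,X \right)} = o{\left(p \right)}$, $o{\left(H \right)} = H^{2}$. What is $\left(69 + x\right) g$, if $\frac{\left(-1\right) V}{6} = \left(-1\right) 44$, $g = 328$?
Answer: $\frac{398438}{19} \approx 20970.0$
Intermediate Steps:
$M{\left(p,X \right)} = p^{2}$
$V = 264$ ($V = - 6 \left(\left(-1\right) 44\right) = \left(-6\right) \left(-44\right) = 264$)
$x = - \frac{385}{76}$ ($x = \frac{264 + \left(-11\right)^{2}}{-169 + 93} = \frac{264 + 121}{-76} = 385 \left(- \frac{1}{76}\right) = - \frac{385}{76} \approx -5.0658$)
$\left(69 + x\right) g = \left(69 - \frac{385}{76}\right) 328 = \frac{4859}{76} \cdot 328 = \frac{398438}{19}$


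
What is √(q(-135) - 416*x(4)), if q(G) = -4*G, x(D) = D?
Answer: 2*I*√281 ≈ 33.526*I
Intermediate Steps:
√(q(-135) - 416*x(4)) = √(-4*(-135) - 416*4) = √(540 - 1664) = √(-1124) = 2*I*√281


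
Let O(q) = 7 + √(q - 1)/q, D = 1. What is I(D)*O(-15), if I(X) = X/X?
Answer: 7 - 4*I/15 ≈ 7.0 - 0.26667*I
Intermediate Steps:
I(X) = 1
O(q) = 7 + √(-1 + q)/q
I(D)*O(-15) = 1*(7 + √(-1 - 15)/(-15)) = 1*(7 - 4*I/15) = 7 - 4*I/15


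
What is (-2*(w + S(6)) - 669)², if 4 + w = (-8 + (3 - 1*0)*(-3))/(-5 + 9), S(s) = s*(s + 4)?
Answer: 2387025/4 ≈ 5.9676e+5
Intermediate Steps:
S(s) = s*(4 + s)
w = -33/4 (w = -4 + (-8 + (3 - 1*0)*(-3))/(-5 + 9) = -4 + (-8 + (3 + 0)*(-3))/4 = -4 + (-8 + 3*(-3))*(¼) = -4 + (-8 - 9)*(¼) = -4 - 17*¼ = -4 - 17/4 = -33/4 ≈ -8.2500)
(-2*(w + S(6)) - 669)² = (-2*(-33/4 + 6*(4 + 6)) - 669)² = (-2*(-33/4 + 6*10) - 669)² = (-2*(-33/4 + 60) - 669)² = (-2*207/4 - 669)² = (-207/2 - 669)² = (-1545/2)² = 2387025/4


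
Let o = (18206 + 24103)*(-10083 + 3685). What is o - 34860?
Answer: -270727842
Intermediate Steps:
o = -270692982 (o = 42309*(-6398) = -270692982)
o - 34860 = -270692982 - 34860 = -270727842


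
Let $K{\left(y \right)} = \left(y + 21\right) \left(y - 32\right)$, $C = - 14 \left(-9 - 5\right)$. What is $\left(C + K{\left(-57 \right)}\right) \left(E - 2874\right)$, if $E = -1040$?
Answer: $-13307600$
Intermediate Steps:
$C = 196$ ($C = \left(-14\right) \left(-14\right) = 196$)
$K{\left(y \right)} = \left(-32 + y\right) \left(21 + y\right)$ ($K{\left(y \right)} = \left(21 + y\right) \left(-32 + y\right) = \left(-32 + y\right) \left(21 + y\right)$)
$\left(C + K{\left(-57 \right)}\right) \left(E - 2874\right) = \left(196 - \left(45 - 3249\right)\right) \left(-1040 - 2874\right) = \left(196 + \left(-672 + 3249 + 627\right)\right) \left(-3914\right) = \left(196 + 3204\right) \left(-3914\right) = 3400 \left(-3914\right) = -13307600$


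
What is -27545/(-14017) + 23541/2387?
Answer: 56532016/4779797 ≈ 11.827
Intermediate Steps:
-27545/(-14017) + 23541/2387 = -27545*(-1/14017) + 23541*(1/2387) = 27545/14017 + 3363/341 = 56532016/4779797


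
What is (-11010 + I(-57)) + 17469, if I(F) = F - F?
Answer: 6459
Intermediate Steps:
I(F) = 0
(-11010 + I(-57)) + 17469 = (-11010 + 0) + 17469 = -11010 + 17469 = 6459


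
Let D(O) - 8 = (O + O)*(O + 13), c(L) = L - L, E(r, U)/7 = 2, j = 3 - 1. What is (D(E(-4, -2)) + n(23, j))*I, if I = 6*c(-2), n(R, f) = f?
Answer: 0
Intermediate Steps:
j = 2
E(r, U) = 14 (E(r, U) = 7*2 = 14)
c(L) = 0
D(O) = 8 + 2*O*(13 + O) (D(O) = 8 + (O + O)*(O + 13) = 8 + (2*O)*(13 + O) = 8 + 2*O*(13 + O))
I = 0 (I = 6*0 = 0)
(D(E(-4, -2)) + n(23, j))*I = ((8 + 2*14² + 26*14) + 2)*0 = ((8 + 2*196 + 364) + 2)*0 = ((8 + 392 + 364) + 2)*0 = (764 + 2)*0 = 766*0 = 0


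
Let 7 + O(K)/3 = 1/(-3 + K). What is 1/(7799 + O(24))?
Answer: 7/54447 ≈ 0.00012857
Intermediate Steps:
O(K) = -21 + 3/(-3 + K)
1/(7799 + O(24)) = 1/(7799 + 3*(22 - 7*24)/(-3 + 24)) = 1/(7799 + 3*(22 - 168)/21) = 1/(7799 + 3*(1/21)*(-146)) = 1/(7799 - 146/7) = 1/(54447/7) = 7/54447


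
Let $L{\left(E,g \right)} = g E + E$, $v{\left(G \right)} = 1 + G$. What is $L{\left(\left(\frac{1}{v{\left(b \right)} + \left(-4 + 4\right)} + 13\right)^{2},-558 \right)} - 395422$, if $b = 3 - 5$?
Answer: $-475630$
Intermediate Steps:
$b = -2$ ($b = 3 - 5 = -2$)
$L{\left(E,g \right)} = E + E g$ ($L{\left(E,g \right)} = E g + E = E + E g$)
$L{\left(\left(\frac{1}{v{\left(b \right)} + \left(-4 + 4\right)} + 13\right)^{2},-558 \right)} - 395422 = \left(\frac{1}{\left(1 - 2\right) + \left(-4 + 4\right)} + 13\right)^{2} \left(1 - 558\right) - 395422 = \left(\frac{1}{-1 + 0} + 13\right)^{2} \left(-557\right) - 395422 = \left(\frac{1}{-1} + 13\right)^{2} \left(-557\right) - 395422 = \left(-1 + 13\right)^{2} \left(-557\right) - 395422 = 12^{2} \left(-557\right) - 395422 = 144 \left(-557\right) - 395422 = -80208 - 395422 = -475630$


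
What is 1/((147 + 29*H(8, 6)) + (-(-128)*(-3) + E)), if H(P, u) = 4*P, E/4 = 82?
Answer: 1/1019 ≈ 0.00098135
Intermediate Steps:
E = 328 (E = 4*82 = 328)
1/((147 + 29*H(8, 6)) + (-(-128)*(-3) + E)) = 1/((147 + 29*(4*8)) + (-(-128)*(-3) + 328)) = 1/((147 + 29*32) + (-128*3 + 328)) = 1/((147 + 928) + (-384 + 328)) = 1/(1075 - 56) = 1/1019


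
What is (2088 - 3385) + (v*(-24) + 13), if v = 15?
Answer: -1644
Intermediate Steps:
(2088 - 3385) + (v*(-24) + 13) = (2088 - 3385) + (15*(-24) + 13) = -1297 + (-360 + 13) = -1297 - 347 = -1644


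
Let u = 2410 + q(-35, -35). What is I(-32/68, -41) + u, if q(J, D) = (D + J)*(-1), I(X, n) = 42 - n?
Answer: 2563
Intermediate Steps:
q(J, D) = -D - J
u = 2480 (u = 2410 + (-1*(-35) - 1*(-35)) = 2410 + (35 + 35) = 2410 + 70 = 2480)
I(-32/68, -41) + u = (42 - 1*(-41)) + 2480 = (42 + 41) + 2480 = 83 + 2480 = 2563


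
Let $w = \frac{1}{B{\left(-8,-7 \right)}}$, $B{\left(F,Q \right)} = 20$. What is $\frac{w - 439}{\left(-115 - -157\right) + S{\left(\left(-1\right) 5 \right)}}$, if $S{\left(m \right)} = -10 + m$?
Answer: $- \frac{8779}{540} \approx -16.257$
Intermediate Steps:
$w = \frac{1}{20} \approx 0.05$
$\frac{w - 439}{\left(-115 - -157\right) + S{\left(\left(-1\right) 5 \right)}} = \frac{\frac{1}{20} - 439}{\left(-115 - -157\right) - 15} = - \frac{8779}{20 \left(\left(-115 + 157\right) - 15\right)} = - \frac{8779}{20 \left(42 - 15\right)} = - \frac{8779}{20 \cdot 27} = \left(- \frac{8779}{20}\right) \frac{1}{27} = - \frac{8779}{540}$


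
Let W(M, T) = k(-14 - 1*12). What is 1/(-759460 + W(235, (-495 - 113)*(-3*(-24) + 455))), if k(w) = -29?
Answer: -1/759489 ≈ -1.3167e-6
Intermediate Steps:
W(M, T) = -29
1/(-759460 + W(235, (-495 - 113)*(-3*(-24) + 455))) = 1/(-759460 - 29) = 1/(-759489) = -1/759489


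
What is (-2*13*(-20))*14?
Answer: 7280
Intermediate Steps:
(-2*13*(-20))*14 = -26*(-20)*14 = 520*14 = 7280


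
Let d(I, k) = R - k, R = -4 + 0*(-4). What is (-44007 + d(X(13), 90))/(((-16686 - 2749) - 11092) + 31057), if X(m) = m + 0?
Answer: -44101/530 ≈ -83.209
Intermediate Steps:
X(m) = m
R = -4 (R = -4 + 0 = -4)
d(I, k) = -4 - k
(-44007 + d(X(13), 90))/(((-16686 - 2749) - 11092) + 31057) = (-44007 + (-4 - 1*90))/(((-16686 - 2749) - 11092) + 31057) = (-44007 + (-4 - 90))/((-19435 - 11092) + 31057) = (-44007 - 94)/(-30527 + 31057) = -44101/530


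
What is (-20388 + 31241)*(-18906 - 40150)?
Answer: -640934768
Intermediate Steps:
(-20388 + 31241)*(-18906 - 40150) = 10853*(-59056) = -640934768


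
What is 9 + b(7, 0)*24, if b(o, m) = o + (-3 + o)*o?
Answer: 849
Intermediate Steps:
b(o, m) = o + o*(-3 + o)
9 + b(7, 0)*24 = 9 + (7*(-2 + 7))*24 = 9 + (7*5)*24 = 9 + 35*24 = 9 + 840 = 849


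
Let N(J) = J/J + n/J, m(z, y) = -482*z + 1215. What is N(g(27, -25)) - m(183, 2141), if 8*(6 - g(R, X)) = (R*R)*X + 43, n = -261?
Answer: 792931036/9115 ≈ 86992.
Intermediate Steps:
g(R, X) = 5/8 - X*R²/8 (g(R, X) = 6 - ((R*R)*X + 43)/8 = 6 - (R²*X + 43)/8 = 6 - (X*R² + 43)/8 = 6 - (43 + X*R²)/8 = 6 + (-43/8 - X*R²/8) = 5/8 - X*R²/8)
m(z, y) = 1215 - 482*z
N(J) = 1 - 261/J (N(J) = J/J - 261/J = 1 - 261/J)
N(g(27, -25)) - m(183, 2141) = (-261 + (5/8 - ⅛*(-25)*27²))/(5/8 - ⅛*(-25)*27²) - (1215 - 482*183) = (-261 + (5/8 - ⅛*(-25)*729))/(5/8 - ⅛*(-25)*729) - (1215 - 88206) = (-261 + (5/8 + 18225/8))/(5/8 + 18225/8) - 1*(-86991) = (-261 + 9115/4)/(9115/4) + 86991 = (4/9115)*(8071/4) + 86991 = 8071/9115 + 86991 = 792931036/9115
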